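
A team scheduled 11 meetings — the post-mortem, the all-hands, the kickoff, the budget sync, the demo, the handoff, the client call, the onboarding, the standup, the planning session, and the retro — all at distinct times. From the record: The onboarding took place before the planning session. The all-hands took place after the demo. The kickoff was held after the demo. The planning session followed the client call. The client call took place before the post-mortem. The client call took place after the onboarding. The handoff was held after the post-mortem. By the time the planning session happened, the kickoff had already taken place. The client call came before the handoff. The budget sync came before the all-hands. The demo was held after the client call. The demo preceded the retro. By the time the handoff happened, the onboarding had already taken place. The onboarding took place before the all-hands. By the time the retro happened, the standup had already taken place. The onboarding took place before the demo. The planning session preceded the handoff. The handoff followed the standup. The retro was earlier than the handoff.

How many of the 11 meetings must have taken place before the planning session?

Directly stated before the planning session: the client call, the kickoff, and the onboarding.
The demo reaches the planning session via the demo → the kickoff → the planning session.
No chain forces the post-mortem (or any of the others) ahead of the planning session.
That's the client call, the demo, the kickoff, and the onboarding — 4 in all.

4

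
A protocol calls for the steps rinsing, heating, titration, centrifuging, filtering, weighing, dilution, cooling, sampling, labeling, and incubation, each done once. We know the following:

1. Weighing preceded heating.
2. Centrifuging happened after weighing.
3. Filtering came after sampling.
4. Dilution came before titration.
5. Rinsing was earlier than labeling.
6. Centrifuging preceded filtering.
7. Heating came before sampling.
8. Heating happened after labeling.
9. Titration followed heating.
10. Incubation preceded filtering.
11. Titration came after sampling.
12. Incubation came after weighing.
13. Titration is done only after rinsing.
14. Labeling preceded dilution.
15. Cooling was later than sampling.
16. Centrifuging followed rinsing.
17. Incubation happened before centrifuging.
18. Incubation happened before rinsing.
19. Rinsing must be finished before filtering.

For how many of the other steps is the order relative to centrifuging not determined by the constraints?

Forced before centrifuging: incubation, rinsing, and weighing; forced after centrifuging: filtering.
That leaves cooling, dilution, heating, labeling, sampling, and titration with no forced order relative to centrifuging — 6.

6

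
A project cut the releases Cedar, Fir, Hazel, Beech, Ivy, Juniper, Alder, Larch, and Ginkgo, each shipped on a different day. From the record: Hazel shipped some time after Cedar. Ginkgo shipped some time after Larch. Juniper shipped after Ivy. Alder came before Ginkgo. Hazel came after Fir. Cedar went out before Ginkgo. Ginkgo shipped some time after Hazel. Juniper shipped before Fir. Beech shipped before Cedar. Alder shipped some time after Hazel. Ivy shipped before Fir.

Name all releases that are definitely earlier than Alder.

Beech, Cedar, Fir, Hazel, Ivy, Juniper

Directly stated before Alder: Hazel.
Beech reaches Alder via Beech → Cedar → Hazel → Alder.
Cedar reaches Alder via Cedar → Hazel → Alder.
Fir reaches Alder via Fir → Hazel → Alder.
Likewise Ivy and Juniper each reach Alder by chaining the stated constraints.
No chain forces Larch (or any of the others) ahead of Alder.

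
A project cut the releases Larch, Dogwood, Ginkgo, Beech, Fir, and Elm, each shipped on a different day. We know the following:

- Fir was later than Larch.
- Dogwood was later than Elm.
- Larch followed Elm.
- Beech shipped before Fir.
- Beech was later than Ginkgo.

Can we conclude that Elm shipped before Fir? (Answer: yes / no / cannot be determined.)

Chain the constraints: Elm → Larch → Fir. Each link is directly stated, so Elm comes before Fir.

yes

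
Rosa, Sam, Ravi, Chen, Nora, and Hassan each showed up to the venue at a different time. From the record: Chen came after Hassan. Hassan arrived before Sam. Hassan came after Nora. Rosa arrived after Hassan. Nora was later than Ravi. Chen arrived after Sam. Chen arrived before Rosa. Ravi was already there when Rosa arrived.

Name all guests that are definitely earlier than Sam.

Hassan, Nora, Ravi

Directly stated before Sam: Hassan.
Nora reaches Sam via Nora → Hassan → Sam.
Ravi reaches Sam via Ravi → Nora → Hassan → Sam.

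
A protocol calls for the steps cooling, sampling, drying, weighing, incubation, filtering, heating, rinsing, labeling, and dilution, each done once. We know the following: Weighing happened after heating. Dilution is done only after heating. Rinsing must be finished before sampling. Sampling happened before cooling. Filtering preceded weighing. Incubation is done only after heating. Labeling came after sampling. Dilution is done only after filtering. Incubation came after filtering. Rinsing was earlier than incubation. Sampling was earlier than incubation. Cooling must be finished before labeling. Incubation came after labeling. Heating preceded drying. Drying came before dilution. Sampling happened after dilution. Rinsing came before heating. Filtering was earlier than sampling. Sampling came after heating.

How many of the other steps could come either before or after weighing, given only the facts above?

6

Forced before weighing: filtering, heating, and rinsing.
That leaves cooling, dilution, drying, incubation, labeling, and sampling with no forced order relative to weighing — 6.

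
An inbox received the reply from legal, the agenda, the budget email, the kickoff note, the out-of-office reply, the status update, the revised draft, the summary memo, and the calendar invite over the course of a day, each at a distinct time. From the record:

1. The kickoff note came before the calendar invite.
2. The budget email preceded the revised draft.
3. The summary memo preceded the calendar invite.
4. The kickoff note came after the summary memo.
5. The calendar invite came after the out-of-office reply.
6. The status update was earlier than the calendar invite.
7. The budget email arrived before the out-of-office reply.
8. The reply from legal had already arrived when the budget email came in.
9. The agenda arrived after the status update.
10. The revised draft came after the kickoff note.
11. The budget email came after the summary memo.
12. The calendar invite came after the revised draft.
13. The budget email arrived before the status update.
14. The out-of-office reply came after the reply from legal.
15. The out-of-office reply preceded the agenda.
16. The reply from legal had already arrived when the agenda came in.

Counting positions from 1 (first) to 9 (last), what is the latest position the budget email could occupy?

4

The budget email must come before the agenda, the calendar invite, the out-of-office reply, the revised draft, and the status update — 5 messages forced after it.
Everything else can be placed before the budget email in some valid order, so the budget email can sit as late as position 9 − 5 = 4.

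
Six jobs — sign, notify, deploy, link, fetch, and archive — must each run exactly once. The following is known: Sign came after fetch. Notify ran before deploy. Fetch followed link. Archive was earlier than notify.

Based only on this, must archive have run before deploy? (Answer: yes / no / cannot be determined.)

Chain the constraints: archive → notify → deploy. Each link is directly stated, so archive comes before deploy.

yes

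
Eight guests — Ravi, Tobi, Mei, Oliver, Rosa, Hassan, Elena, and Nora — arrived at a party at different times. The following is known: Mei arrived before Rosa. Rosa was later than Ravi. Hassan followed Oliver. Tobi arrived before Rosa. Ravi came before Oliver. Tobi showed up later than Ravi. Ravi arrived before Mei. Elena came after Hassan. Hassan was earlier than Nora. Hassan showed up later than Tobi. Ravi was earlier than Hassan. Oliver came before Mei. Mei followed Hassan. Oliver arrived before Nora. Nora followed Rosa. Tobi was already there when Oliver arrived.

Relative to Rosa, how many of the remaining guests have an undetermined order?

Forced before Rosa: Hassan, Mei, Oliver, Ravi, and Tobi; forced after Rosa: Nora.
That leaves Elena with no forced order relative to Rosa — 1.

1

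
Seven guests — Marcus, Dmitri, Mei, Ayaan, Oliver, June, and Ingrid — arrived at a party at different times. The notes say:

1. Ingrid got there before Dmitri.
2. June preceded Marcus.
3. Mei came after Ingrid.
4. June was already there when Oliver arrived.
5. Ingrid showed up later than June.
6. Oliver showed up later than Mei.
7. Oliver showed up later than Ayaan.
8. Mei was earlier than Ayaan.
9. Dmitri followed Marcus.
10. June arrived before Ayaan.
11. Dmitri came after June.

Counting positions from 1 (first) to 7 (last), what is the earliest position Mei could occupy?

Ingrid and June must both come before Mei — 2 forced predecessors.
Nothing else is forced ahead of Mei, so their earliest slot is position 2 + 1 = 3.

3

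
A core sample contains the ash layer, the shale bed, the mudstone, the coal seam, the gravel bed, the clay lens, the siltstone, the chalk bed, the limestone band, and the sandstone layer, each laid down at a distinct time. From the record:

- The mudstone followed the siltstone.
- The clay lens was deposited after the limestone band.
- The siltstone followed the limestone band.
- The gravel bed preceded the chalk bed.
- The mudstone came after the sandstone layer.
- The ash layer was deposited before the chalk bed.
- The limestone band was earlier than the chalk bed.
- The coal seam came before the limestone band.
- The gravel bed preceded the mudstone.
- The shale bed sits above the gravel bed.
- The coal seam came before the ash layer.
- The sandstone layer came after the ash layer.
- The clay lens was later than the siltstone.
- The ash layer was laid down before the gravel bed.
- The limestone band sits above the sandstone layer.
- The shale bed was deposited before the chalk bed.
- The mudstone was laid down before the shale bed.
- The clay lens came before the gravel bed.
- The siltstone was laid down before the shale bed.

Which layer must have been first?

the coal seam

The coal seam has a chain of constraints placing it before every other layer, so the coal seam must be first.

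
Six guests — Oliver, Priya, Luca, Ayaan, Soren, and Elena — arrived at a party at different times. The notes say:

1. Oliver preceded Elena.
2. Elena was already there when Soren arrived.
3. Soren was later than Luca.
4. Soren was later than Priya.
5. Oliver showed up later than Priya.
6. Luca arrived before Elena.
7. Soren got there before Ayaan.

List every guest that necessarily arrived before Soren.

Directly stated before Soren: Elena, Luca, and Priya.
Oliver reaches Soren via Oliver → Elena → Soren.
No chain forces Ayaan ahead of Soren.

Elena, Luca, Oliver, Priya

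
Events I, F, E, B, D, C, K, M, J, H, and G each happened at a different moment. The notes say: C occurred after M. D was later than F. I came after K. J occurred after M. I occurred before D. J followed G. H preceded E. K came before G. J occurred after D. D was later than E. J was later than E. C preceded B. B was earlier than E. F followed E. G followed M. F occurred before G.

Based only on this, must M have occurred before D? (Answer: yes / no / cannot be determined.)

Chain the constraints: M → C → B → E → D. Each link is directly stated, so M comes before D.

yes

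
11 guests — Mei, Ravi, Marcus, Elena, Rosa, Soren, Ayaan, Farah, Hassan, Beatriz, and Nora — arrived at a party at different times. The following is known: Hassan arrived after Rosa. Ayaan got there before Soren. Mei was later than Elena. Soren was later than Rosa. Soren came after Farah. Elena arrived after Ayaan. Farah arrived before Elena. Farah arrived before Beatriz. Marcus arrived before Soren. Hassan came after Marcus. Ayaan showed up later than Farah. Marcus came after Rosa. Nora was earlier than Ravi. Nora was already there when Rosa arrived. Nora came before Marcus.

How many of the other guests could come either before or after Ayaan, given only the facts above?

6

Forced before Ayaan: Farah; forced after Ayaan: Elena, Mei, and Soren.
That leaves Beatriz, Hassan, Marcus, Nora, Ravi, and Rosa with no forced order relative to Ayaan — 6.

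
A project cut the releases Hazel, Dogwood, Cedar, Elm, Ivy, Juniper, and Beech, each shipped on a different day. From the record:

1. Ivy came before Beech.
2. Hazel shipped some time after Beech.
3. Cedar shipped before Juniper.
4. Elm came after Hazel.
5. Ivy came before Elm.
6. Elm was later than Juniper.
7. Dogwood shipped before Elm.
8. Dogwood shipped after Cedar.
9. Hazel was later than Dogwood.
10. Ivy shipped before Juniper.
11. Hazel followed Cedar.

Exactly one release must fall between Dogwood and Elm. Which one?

Hazel

Tracing the constraints gives Dogwood → Hazel → Elm, so Hazel sits after Dogwood and before Elm.
No other release is forced both after Dogwood and before Elm.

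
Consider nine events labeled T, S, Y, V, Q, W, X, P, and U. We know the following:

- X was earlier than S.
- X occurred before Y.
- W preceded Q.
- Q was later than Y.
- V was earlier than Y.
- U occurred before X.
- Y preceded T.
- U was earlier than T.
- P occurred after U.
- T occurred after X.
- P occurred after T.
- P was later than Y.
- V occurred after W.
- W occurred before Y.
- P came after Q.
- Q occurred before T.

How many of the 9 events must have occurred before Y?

Directly stated before Y: V, W, and X.
U reaches Y via U → X → Y.
That's U, V, W, and X — 4 in all.

4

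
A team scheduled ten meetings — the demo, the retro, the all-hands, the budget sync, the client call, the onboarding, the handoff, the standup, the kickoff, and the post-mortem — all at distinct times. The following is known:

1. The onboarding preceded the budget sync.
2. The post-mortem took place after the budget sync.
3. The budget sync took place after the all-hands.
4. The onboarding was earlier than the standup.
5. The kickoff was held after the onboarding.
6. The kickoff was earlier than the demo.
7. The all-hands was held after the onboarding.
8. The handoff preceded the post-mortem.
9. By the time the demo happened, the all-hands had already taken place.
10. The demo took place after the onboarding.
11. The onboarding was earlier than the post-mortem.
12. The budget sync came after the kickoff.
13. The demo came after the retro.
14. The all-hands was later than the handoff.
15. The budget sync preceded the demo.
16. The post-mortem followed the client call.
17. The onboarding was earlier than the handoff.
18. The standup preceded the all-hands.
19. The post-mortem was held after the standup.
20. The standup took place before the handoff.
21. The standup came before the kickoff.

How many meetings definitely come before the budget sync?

Directly stated before the budget sync: the all-hands, the kickoff, and the onboarding.
The handoff reaches the budget sync via the handoff → the all-hands → the budget sync.
The standup reaches the budget sync via the standup → the kickoff → the budget sync.
No chain forces the client call (or any of the others) ahead of the budget sync.
That's the all-hands, the handoff, the kickoff, the onboarding, and the standup — 5 in all.

5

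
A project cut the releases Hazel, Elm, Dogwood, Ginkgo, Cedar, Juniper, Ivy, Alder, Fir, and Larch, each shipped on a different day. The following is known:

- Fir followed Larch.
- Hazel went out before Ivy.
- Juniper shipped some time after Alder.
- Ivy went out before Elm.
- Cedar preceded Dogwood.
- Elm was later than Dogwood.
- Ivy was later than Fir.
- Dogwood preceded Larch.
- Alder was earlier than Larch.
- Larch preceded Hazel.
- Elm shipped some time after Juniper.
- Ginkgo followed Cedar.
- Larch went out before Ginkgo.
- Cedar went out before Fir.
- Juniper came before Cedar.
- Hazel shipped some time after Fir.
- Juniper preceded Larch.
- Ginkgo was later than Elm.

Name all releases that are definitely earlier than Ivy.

Alder, Cedar, Dogwood, Fir, Hazel, Juniper, Larch

Directly stated before Ivy: Fir and Hazel.
Alder reaches Ivy via Alder → Larch → Hazel → Ivy.
Cedar reaches Ivy via Cedar → Fir → Ivy.
Dogwood reaches Ivy via Dogwood → Larch → Hazel → Ivy.
Likewise Juniper and Larch each reach Ivy by chaining the stated constraints.
No chain forces Ginkgo (or any of the others) ahead of Ivy.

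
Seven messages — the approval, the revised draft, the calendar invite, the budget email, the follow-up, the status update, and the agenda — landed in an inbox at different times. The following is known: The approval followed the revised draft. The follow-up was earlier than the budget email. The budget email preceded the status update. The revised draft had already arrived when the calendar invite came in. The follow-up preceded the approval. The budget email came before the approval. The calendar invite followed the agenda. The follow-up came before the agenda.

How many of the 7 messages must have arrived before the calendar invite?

Directly stated before the calendar invite: the agenda and the revised draft.
The follow-up reaches the calendar invite via the follow-up → the agenda → the calendar invite.
That's the agenda, the follow-up, and the revised draft — 3 in all.

3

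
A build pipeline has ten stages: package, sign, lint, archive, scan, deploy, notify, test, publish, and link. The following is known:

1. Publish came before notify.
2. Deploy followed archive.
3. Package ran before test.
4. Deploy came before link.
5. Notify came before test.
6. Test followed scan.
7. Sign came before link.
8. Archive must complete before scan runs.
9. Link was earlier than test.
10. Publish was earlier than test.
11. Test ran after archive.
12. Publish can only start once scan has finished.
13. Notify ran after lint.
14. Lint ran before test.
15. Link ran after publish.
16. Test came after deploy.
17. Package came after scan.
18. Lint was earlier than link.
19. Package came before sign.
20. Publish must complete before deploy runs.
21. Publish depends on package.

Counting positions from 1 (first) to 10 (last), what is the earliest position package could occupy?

Archive and scan must both come before package — 2 forced predecessors.
Nothing else is forced ahead of package, so its earliest slot is position 2 + 1 = 3.

3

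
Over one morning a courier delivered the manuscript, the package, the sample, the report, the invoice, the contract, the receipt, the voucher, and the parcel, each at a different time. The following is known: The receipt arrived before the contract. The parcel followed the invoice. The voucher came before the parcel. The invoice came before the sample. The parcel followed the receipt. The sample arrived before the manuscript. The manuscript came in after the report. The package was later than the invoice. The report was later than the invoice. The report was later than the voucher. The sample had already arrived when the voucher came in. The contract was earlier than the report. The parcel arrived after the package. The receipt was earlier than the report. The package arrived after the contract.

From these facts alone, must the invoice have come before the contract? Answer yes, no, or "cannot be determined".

cannot be determined

No chain of stated constraints runs from the invoice to the contract, and none runs from the contract to the invoice either.
So the relative order of the invoice and the contract is not fixed by the given facts.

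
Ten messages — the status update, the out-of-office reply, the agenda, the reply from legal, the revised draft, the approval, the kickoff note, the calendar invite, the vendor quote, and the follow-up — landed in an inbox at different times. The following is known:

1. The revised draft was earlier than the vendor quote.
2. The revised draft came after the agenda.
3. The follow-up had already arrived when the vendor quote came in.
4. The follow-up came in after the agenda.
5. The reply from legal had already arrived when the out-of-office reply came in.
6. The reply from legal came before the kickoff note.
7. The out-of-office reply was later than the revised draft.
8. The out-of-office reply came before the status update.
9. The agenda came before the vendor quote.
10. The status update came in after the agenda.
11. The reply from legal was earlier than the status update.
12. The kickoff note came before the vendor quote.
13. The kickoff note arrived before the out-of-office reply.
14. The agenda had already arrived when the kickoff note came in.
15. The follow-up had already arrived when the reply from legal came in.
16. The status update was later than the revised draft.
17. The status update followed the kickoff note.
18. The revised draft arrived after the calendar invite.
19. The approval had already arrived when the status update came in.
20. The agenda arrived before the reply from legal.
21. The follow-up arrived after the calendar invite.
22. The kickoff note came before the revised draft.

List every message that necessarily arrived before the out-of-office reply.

the agenda, the calendar invite, the follow-up, the kickoff note, the reply from legal, the revised draft

Directly stated before the out-of-office reply: the kickoff note, the reply from legal, and the revised draft.
The agenda reaches the out-of-office reply via the agenda → the revised draft → the out-of-office reply.
The calendar invite reaches the out-of-office reply via the calendar invite → the revised draft → the out-of-office reply.
The follow-up reaches the out-of-office reply via the follow-up → the reply from legal → the out-of-office reply.
No chain forces the vendor quote (or any of the others) ahead of the out-of-office reply.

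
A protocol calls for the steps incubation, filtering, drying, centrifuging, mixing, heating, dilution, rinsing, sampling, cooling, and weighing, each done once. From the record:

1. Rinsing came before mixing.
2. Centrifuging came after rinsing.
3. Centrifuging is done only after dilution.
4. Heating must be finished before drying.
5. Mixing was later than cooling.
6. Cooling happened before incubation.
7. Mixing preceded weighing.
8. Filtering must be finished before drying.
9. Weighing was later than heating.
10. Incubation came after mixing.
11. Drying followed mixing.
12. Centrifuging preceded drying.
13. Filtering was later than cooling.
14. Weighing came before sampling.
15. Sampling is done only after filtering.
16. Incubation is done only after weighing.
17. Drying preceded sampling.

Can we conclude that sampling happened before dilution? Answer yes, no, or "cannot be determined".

no

Tracing the constraints gives dilution → centrifuging → drying → sampling, so dilution must come before sampling.
That means sampling cannot be before dilution.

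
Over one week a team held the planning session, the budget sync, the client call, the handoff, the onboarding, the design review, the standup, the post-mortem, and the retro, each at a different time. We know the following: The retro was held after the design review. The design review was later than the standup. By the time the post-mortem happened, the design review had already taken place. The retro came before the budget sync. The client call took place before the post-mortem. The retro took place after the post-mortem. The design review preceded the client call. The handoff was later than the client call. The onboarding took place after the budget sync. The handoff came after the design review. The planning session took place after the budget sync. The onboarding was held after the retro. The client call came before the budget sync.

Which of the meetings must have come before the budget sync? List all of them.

the client call, the design review, the post-mortem, the retro, the standup

Directly stated before the budget sync: the client call and the retro.
The design review reaches the budget sync via the design review → the client call → the budget sync.
The post-mortem reaches the budget sync via the post-mortem → the retro → the budget sync.
The standup reaches the budget sync via the standup → the design review → the client call → the budget sync.
No chain forces the handoff (or any of the others) ahead of the budget sync.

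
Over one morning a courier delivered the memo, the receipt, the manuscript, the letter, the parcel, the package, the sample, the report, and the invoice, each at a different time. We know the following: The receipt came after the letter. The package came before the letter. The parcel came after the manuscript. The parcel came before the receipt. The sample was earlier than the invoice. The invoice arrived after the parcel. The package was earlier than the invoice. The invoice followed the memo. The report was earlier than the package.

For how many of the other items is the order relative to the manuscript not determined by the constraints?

5

Forced after the manuscript: the invoice, the parcel, and the receipt.
That leaves the letter, the memo, the package, the report, and the sample with no forced order relative to the manuscript — 5.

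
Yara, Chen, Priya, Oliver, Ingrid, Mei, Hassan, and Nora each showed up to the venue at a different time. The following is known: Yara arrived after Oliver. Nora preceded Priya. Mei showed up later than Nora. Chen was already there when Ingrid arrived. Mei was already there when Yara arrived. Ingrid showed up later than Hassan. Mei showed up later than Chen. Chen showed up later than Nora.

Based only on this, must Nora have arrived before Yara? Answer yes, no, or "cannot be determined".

yes

Chain the constraints: Nora → Mei → Yara. Each link is directly stated, so Nora comes before Yara.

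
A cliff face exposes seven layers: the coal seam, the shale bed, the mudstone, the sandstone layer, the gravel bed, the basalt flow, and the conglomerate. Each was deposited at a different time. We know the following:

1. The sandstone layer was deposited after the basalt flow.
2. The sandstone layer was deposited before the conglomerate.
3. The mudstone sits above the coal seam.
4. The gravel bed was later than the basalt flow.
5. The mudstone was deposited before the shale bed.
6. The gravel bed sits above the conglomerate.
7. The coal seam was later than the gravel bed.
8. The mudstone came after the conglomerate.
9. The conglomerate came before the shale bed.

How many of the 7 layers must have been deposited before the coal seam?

4

Directly stated before the coal seam: the gravel bed.
The basalt flow reaches the coal seam via the basalt flow → the gravel bed → the coal seam.
The conglomerate reaches the coal seam via the conglomerate → the gravel bed → the coal seam.
The sandstone layer reaches the coal seam via the sandstone layer → the conglomerate → the gravel bed → the coal seam.
No chain forces the mudstone (or any of the others) ahead of the coal seam.
That's the basalt flow, the conglomerate, the gravel bed, and the sandstone layer — 4 in all.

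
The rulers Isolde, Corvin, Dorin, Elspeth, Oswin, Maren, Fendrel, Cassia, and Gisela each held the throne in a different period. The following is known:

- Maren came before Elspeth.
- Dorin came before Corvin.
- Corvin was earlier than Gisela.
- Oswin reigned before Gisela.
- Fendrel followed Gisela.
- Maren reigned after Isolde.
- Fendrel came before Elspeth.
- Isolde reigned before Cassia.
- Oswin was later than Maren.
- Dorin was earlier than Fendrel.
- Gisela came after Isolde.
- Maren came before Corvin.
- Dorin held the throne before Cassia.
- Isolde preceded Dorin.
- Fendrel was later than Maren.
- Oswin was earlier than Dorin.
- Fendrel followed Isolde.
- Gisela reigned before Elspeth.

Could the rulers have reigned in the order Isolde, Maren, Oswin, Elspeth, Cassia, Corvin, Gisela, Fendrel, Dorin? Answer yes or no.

The constraints require Gisela before Elspeth, but in the proposed sequence Elspeth appears ahead of Gisela. That one violation is enough.

no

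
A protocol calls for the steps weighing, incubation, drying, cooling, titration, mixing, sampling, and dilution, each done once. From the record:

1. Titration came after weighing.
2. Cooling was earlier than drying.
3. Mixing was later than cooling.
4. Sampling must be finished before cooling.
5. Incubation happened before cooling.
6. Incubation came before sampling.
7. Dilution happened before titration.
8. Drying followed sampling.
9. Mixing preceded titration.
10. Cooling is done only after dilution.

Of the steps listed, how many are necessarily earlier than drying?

4

Directly stated before drying: cooling and sampling.
Dilution reaches drying via dilution → cooling → drying.
Incubation reaches drying via incubation → sampling → drying.
No chain forces titration (or any of the others) ahead of drying.
That's cooling, dilution, incubation, and sampling — 4 in all.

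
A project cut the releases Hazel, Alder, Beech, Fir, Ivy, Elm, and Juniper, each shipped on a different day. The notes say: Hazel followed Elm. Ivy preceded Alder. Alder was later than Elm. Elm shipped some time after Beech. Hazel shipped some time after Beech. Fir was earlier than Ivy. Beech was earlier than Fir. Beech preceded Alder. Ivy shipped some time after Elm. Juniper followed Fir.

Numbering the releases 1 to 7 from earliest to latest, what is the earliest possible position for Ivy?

4

Beech, Elm, and Fir must all come before Ivy — 3 forced predecessors.
Nothing else is forced ahead of Ivy, so its earliest slot is position 3 + 1 = 4.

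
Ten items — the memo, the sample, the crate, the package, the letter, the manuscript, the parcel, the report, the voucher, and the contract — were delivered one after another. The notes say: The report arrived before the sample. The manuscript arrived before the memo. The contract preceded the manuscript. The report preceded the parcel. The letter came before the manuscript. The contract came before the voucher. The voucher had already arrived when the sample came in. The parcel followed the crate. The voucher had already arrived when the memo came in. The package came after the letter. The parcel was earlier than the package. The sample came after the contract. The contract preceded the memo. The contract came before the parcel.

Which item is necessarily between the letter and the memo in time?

Tracing the constraints gives the letter → the manuscript → the memo, so the manuscript sits after the letter and before the memo.
No other item is forced both after the letter and before the memo.

the manuscript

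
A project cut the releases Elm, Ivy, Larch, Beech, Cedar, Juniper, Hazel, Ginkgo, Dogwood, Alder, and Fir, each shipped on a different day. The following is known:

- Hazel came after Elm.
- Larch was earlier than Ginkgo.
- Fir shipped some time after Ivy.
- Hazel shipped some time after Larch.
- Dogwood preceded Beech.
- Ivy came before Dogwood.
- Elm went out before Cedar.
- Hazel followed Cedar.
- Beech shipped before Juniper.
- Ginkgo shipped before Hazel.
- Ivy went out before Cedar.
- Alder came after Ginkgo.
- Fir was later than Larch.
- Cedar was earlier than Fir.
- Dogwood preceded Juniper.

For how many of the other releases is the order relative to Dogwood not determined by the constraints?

Forced before Dogwood: Ivy; forced after Dogwood: Beech and Juniper.
That leaves Alder, Cedar, Elm, Fir, Ginkgo, Hazel, and Larch with no forced order relative to Dogwood — 7.

7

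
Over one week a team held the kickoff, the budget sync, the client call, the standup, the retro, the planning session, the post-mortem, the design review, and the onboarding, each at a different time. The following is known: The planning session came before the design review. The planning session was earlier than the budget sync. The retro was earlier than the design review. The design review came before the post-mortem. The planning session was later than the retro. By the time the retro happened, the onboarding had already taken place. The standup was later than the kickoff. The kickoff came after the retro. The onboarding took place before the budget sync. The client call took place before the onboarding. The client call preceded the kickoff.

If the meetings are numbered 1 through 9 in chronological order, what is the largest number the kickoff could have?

8

The kickoff must come before the standup — 1 meeting forced after it.
Everything else can be placed before the kickoff in some valid order, so the kickoff can sit as late as position 9 − 1 = 8.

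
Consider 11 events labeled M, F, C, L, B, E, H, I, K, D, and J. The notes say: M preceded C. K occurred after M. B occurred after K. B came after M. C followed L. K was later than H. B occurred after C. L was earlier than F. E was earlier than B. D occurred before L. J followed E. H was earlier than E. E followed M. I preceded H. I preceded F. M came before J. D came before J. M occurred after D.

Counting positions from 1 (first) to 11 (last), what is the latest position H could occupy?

7

H must come before B, E, J, and K — 4 events forced after it.
Everything else can be placed before H in some valid order, so H can sit as late as position 11 − 4 = 7.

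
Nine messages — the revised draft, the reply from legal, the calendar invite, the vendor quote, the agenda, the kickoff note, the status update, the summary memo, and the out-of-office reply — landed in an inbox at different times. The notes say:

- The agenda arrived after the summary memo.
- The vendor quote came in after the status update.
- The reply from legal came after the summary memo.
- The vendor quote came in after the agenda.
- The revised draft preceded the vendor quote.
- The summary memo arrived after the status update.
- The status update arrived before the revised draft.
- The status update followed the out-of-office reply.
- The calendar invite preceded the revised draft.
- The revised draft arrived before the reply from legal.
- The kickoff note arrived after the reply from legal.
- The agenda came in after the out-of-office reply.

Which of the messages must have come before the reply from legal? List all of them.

the calendar invite, the out-of-office reply, the revised draft, the status update, the summary memo

Directly stated before the reply from legal: the revised draft and the summary memo.
The calendar invite reaches the reply from legal via the calendar invite → the revised draft → the reply from legal.
The out-of-office reply reaches the reply from legal via the out-of-office reply → the status update → the summary memo → the reply from legal.
The status update reaches the reply from legal via the status update → the summary memo → the reply from legal.
No chain forces the vendor quote (or any of the others) ahead of the reply from legal.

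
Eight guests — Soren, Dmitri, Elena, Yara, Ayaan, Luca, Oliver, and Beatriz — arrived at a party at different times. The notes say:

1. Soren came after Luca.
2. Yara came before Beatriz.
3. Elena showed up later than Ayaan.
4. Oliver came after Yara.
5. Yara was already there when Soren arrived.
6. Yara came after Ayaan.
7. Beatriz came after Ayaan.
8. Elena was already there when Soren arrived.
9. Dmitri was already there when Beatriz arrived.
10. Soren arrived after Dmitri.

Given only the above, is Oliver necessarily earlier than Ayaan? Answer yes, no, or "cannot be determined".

Tracing the constraints gives Ayaan → Yara → Oliver, so Ayaan must come before Oliver.
That means Oliver cannot be before Ayaan.

no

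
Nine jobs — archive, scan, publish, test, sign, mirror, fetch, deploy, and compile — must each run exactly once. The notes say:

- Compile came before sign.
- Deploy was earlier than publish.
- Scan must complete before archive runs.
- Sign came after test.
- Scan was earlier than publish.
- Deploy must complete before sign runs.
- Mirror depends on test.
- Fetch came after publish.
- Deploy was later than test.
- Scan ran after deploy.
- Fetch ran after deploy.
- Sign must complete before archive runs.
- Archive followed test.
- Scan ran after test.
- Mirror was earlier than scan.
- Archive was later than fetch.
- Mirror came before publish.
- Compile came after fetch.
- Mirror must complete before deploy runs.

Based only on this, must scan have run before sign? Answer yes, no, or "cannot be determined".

yes

Chain the constraints: scan → publish → fetch → compile → sign. Each link is directly stated, so scan comes before sign.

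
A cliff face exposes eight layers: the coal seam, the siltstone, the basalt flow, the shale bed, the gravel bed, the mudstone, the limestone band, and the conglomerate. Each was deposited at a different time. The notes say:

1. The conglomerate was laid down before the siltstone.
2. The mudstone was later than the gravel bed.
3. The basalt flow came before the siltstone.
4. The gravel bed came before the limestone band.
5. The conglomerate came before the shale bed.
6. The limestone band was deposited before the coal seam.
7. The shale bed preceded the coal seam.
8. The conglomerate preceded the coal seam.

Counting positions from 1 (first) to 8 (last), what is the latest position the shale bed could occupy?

7

The shale bed must come before the coal seam — 1 layer forced after it.
Everything else can be placed before the shale bed in some valid order, so the shale bed can sit as late as position 8 − 1 = 7.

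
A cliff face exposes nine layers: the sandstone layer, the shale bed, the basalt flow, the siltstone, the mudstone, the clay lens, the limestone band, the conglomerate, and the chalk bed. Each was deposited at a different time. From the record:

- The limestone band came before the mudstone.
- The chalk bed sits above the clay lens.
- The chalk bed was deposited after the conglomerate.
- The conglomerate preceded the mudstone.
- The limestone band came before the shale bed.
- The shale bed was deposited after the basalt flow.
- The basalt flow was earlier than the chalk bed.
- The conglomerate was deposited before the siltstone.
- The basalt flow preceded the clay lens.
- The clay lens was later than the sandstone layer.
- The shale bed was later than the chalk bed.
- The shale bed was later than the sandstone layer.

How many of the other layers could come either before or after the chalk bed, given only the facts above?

3

Forced before the chalk bed: the basalt flow, the clay lens, the conglomerate, and the sandstone layer; forced after the chalk bed: the shale bed.
That leaves the limestone band, the mudstone, and the siltstone with no forced order relative to the chalk bed — 3.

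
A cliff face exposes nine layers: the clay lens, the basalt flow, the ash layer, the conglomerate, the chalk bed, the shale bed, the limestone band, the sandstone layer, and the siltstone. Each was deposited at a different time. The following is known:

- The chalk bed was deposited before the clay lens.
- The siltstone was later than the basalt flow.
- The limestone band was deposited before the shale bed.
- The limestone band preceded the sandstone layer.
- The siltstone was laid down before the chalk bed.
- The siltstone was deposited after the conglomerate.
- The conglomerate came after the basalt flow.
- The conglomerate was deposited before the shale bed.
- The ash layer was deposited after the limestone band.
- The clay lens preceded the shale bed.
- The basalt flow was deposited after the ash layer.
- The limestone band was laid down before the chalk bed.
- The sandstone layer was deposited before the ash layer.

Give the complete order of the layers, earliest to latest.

The constraints fix every adjacent pair, so only one ordering works:
the limestone band → the sandstone layer → the ash layer → the basalt flow → the conglomerate → the siltstone → the chalk bed → the clay lens → the shale bed.

the limestone band, the sandstone layer, the ash layer, the basalt flow, the conglomerate, the siltstone, the chalk bed, the clay lens, the shale bed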